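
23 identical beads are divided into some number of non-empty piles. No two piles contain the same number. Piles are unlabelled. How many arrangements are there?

Counting exhaustively, 104 partitions satisfy the conditions.

104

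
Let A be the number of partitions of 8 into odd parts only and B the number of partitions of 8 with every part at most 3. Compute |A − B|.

Partitions of 8 into odd parts only: 6.
Partitions of 8 with every part at most 3: 10.
|6 − 10| = 4.

4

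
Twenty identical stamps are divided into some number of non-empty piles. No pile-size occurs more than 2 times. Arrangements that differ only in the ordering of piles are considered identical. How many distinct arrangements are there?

202

A full systematic count gives 202.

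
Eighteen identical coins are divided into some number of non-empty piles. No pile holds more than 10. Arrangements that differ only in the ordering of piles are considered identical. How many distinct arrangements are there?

Counting exhaustively, 340 partitions satisfy the conditions.

340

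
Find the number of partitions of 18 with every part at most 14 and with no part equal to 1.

85

Counting exhaustively, 85 partitions satisfy the conditions.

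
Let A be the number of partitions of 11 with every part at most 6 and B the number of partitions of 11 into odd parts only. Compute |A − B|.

32

Partitions of 11 with every part at most 6: 44.
Partitions of 11 into odd parts only: 12.
|44 − 12| = 32.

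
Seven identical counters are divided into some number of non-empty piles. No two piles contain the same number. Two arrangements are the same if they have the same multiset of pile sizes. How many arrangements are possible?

5

Listing the qualifying partitions of 7:
7
6, 1
5, 2
4, 3
4, 2, 1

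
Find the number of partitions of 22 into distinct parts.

89

A full systematic count gives 89.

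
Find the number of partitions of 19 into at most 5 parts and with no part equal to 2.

Counting exhaustively, 92 partitions satisfy the conditions.

92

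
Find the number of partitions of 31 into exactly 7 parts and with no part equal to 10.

A full systematic count gives 623.

623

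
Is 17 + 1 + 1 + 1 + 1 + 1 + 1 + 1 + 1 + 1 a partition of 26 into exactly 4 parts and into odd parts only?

No

The parts sum to 26, and the condition 'there are exactly 4 summands' is violated.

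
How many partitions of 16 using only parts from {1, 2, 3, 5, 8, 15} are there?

There are too many to list fully; the first 12 (by largest part) are:
15 + 1
8 + 8
8 + 5 + 3
8 + 5 + 2 + 1
8 + 5 + 1 + 1 + 1
8 + 3 + 3 + 2
8 + 3 + 3 + 1 + 1
8 + 3 + 2 + 2 + 1
8 + 3 + 2 + 1 + 1 + 1
8 + 3 + 1 + 1 + 1 + 1 + 1
8 + 2 + 2 + 2 + 2
8 + 2 + 2 + 2 + 1 + 1
…and 57 more, for 69 total.

69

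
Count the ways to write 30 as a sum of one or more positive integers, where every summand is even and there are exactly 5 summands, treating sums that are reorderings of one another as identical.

30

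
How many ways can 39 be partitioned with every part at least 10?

Enumerating:
39
29, 10
28, 11
27, 12
26, 13
25, 14
24, 15
23, 16
22, 17
21, 18
20, 19
19, 10, 10
18, 11, 10
17, 12, 10
17, 11, 11
16, 13, 10
16, 12, 11
15, 14, 10
15, 13, 11
15, 12, 12
14, 14, 11
14, 13, 12
13, 13, 13

23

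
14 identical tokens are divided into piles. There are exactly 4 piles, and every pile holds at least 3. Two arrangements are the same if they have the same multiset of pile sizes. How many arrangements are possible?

2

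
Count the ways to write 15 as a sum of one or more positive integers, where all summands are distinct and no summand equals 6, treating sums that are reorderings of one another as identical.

Enumerating:
15
14, 1
13, 2
12, 3
12, 2, 1
11, 4
11, 3, 1
10, 5
10, 4, 1
10, 3, 2
9, 5, 1
9, 4, 2
9, 3, 2, 1
8, 7
8, 5, 2
8, 4, 3
8, 4, 2, 1
7, 5, 3
7, 5, 2, 1
7, 4, 3, 1
5, 4, 3, 2, 1

21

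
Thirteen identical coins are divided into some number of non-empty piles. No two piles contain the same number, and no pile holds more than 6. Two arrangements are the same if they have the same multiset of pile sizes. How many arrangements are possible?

The partitions of 13 that satisfy the conditions:
2+5+6
3+4+6
1+2+4+6
1+3+4+5
That's 4 in total.

4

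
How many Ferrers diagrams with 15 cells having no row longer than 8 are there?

146

Counting exhaustively, 146 partitions satisfy the conditions.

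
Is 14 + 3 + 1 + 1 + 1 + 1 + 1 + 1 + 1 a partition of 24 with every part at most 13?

The parts sum to 24, and the condition 'no summand exceeds 13' is violated.

No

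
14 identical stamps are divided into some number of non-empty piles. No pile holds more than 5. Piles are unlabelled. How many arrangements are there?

70

There are too many to list fully; the first 12 (by largest part) are:
4+5+5
1+3+5+5
2+2+5+5
1+1+2+5+5
1+1+1+1+5+5
1+4+4+5
2+3+4+5
1+1+3+4+5
1+2+2+4+5
1+1+1+2+4+5
1+1+1+1+1+4+5
3+3+3+5
…and 58 more, for 70 total.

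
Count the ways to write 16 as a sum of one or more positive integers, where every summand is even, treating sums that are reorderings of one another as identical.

Listing the qualifying partitions of 16:
16
2 + 14
4 + 12
2 + 2 + 12
6 + 10
2 + 4 + 10
2 + 2 + 2 + 10
8 + 8
2 + 6 + 8
4 + 4 + 8
2 + 2 + 4 + 8
2 + 2 + 2 + 2 + 8
4 + 6 + 6
2 + 2 + 6 + 6
2 + 4 + 4 + 6
2 + 2 + 2 + 4 + 6
2 + 2 + 2 + 2 + 2 + 6
4 + 4 + 4 + 4
2 + 2 + 4 + 4 + 4
2 + 2 + 2 + 2 + 4 + 4
2 + 2 + 2 + 2 + 2 + 2 + 4
2 + 2 + 2 + 2 + 2 + 2 + 2 + 2

22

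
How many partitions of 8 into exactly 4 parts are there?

They are:
1, 1, 1, 5
1, 1, 2, 4
1, 1, 3, 3
1, 2, 2, 3
2, 2, 2, 2

5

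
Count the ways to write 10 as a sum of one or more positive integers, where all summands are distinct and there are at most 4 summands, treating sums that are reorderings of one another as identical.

10

Listing the qualifying partitions of 10:
10
1, 9
2, 8
3, 7
1, 2, 7
4, 6
1, 3, 6
1, 4, 5
2, 3, 5
1, 2, 3, 4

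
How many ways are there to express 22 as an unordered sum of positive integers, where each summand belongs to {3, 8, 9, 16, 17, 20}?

2

Enumerating:
16+3+3
8+8+3+3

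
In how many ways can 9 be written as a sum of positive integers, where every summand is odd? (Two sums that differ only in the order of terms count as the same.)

Enumerating:
9
7,1,1
5,3,1
5,1,1,1,1
3,3,3
3,3,1,1,1
3,1,1,1,1,1,1
1,1,1,1,1,1,1,1,1

8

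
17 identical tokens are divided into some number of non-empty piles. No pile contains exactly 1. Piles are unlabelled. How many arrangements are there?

66

There are too many to list fully; the first 12 (by largest part) are:
17
2,15
3,14
4,13
2,2,13
5,12
2,3,12
6,11
2,4,11
3,3,11
2,2,2,11
7,10
…and 54 more, for 66 total.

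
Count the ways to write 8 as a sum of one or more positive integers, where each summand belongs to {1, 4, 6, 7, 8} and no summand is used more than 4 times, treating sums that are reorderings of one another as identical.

Listing the qualifying partitions of 8:
8
7,1
6,1,1
4,4
4,1,1,1,1
That's 5 in total.

5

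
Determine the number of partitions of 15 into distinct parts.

There are too many to list fully; the first 12 (by largest part) are:
15
14+1
13+2
12+3
12+2+1
11+4
11+3+1
10+5
10+4+1
10+3+2
9+6
9+5+1
…and 15 more, for 27 total.

27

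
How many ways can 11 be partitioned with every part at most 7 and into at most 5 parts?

There are too many to list fully; the first 12 (by largest part) are:
7 + 4
7 + 3 + 1
7 + 2 + 2
7 + 2 + 1 + 1
7 + 1 + 1 + 1 + 1
6 + 5
6 + 4 + 1
6 + 3 + 2
6 + 3 + 1 + 1
6 + 2 + 2 + 1
6 + 2 + 1 + 1 + 1
5 + 5 + 1
…and 18 more, for 30 total.

30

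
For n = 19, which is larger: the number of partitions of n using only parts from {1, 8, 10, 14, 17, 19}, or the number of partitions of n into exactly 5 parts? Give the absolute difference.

62

Partitions of 19 using only parts from {1, 8, 10, 14, 17, 19}: 8.
Partitions of 19 into exactly 5 parts: 70.
|8 − 70| = 62.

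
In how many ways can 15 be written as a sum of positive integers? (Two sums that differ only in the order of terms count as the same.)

176

Direct enumeration gives 176 partitions.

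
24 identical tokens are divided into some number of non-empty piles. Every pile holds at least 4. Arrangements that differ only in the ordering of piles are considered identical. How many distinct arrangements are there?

50

There are too many to list fully; the first 12 (by largest part) are:
24
4, 20
5, 19
6, 18
7, 17
8, 16
4, 4, 16
9, 15
4, 5, 15
10, 14
4, 6, 14
5, 5, 14
…and 38 more, for 50 total.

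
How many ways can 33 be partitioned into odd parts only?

Enumerating by decreasing first part gives 448 partitions in all.

448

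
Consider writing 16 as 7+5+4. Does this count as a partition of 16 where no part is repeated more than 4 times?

Yes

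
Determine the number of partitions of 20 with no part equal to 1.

Counting exhaustively, 137 partitions satisfy the conditions.

137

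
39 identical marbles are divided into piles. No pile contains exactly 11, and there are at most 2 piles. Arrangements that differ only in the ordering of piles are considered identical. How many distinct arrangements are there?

19

They are:
39
1, 38
2, 37
3, 36
4, 35
5, 34
6, 33
7, 32
8, 31
9, 30
10, 29
12, 27
13, 26
14, 25
15, 24
16, 23
17, 22
18, 21
19, 20
Counting gives 19.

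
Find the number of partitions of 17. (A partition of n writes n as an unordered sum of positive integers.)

297

A full systematic count gives 297.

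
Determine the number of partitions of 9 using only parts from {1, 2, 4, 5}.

13

Enumerating:
4+5
2+2+5
1+1+2+5
1+1+1+1+5
1+4+4
1+2+2+4
1+1+1+2+4
1+1+1+1+1+4
1+2+2+2+2
1+1+1+2+2+2
1+1+1+1+1+2+2
1+1+1+1+1+1+1+2
1+1+1+1+1+1+1+1+1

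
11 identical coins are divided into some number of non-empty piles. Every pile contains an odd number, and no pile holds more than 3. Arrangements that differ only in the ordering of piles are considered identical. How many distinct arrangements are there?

4

They are:
3,3,3,1,1
3,3,1,1,1,1,1
3,1,1,1,1,1,1,1,1
1,1,1,1,1,1,1,1,1,1,1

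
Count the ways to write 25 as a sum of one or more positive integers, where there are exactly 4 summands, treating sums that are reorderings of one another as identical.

120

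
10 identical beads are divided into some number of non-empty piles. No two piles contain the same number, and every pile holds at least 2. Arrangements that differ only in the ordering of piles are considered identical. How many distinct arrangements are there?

Enumerating:
10
2, 8
3, 7
4, 6
2, 3, 5

5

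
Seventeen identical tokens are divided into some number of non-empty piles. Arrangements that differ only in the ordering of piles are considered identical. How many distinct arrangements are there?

Counting exhaustively, 297 partitions satisfy the conditions.

297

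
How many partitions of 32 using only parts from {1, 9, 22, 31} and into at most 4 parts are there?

The partitions of 32 that satisfy the conditions:
31 + 1
22 + 9 + 1

2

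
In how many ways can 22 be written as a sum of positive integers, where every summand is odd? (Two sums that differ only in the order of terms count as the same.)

89

Systematic enumeration (by largest part, then next-largest, …) yields 89.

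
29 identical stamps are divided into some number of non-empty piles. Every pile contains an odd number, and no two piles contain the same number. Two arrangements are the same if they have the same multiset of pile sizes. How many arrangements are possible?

17

They are:
29
25+3+1
23+5+1
21+7+1
21+5+3
19+9+1
19+7+3
17+11+1
17+9+3
17+7+5
15+13+1
15+11+3
15+9+5
13+11+5
13+9+7
13+7+5+3+1
11+9+5+3+1
That's 17 in total.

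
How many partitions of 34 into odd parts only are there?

512

Direct enumeration gives 512 partitions.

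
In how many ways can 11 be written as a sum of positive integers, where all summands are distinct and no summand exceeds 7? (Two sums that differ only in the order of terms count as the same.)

7

Enumerating:
4,7
1,3,7
5,6
1,4,6
2,3,6
2,4,5
1,2,3,5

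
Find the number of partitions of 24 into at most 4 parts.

169

A full systematic count gives 169.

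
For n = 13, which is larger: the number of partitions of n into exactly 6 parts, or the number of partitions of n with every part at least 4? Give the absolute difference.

Partitions of 13 into exactly 6 parts: 14.
Partitions of 13 with every part at least 4: 5.
|14 − 5| = 9.

9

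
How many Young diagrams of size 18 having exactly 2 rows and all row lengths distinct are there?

Listing the qualifying partitions of 18:
1, 17
2, 16
3, 15
4, 14
5, 13
6, 12
7, 11
8, 10
That's 8 in total.

8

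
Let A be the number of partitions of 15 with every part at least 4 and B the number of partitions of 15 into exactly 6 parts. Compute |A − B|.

Partitions of 15 with every part at least 4: 8.
Partitions of 15 into exactly 6 parts: 26.
|8 − 26| = 18.

18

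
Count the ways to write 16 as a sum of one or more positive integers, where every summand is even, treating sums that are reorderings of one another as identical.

22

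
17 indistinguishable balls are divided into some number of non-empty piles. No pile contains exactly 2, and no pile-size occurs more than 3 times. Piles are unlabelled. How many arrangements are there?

A full systematic count gives 72.

72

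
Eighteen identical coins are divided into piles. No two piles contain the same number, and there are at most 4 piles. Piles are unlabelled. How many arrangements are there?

43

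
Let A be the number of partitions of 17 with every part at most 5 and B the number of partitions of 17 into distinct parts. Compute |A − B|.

81

Partitions of 17 with every part at most 5: 119.
Partitions of 17 into distinct parts: 38.
|119 − 38| = 81.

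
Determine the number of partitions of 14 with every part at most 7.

105

Counting exhaustively, 105 partitions satisfy the conditions.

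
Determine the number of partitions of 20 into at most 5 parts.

192

Direct enumeration gives 192 partitions.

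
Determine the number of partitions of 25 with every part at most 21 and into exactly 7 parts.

248

A full systematic count gives 248.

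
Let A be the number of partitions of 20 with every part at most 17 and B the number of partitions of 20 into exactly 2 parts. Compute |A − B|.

613

Partitions of 20 with every part at most 17: 623.
Partitions of 20 into exactly 2 parts: 10.
|623 − 10| = 613.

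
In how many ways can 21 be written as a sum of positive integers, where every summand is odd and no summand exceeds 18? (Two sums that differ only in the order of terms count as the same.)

74

Systematic enumeration (by largest part, then next-largest, …) yields 74.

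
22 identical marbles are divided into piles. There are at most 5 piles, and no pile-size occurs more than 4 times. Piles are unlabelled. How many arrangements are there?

255

A full systematic count gives 255.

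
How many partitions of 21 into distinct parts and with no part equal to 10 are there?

65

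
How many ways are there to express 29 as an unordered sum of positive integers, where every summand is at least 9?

9

Listing the qualifying partitions of 29:
29
20 + 9
19 + 10
18 + 11
17 + 12
16 + 13
15 + 14
11 + 9 + 9
10 + 10 + 9
That's 9 in total.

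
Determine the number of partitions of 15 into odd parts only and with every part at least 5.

The partitions of 15 that satisfy the conditions:
15
5, 5, 5

2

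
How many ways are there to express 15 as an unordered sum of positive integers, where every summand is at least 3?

17

The partitions of 15 that satisfy the conditions:
15
3 + 12
4 + 11
5 + 10
6 + 9
3 + 3 + 9
7 + 8
3 + 4 + 8
3 + 5 + 7
4 + 4 + 7
3 + 6 + 6
4 + 5 + 6
3 + 3 + 3 + 6
5 + 5 + 5
3 + 3 + 4 + 5
3 + 4 + 4 + 4
3 + 3 + 3 + 3 + 3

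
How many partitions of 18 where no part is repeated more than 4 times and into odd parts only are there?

26

There are too many to list fully; the first 12 (by largest part) are:
17+1
15+3
15+1+1+1
13+5
13+3+1+1
11+7
11+5+1+1
11+3+3+1
11+3+1+1+1+1
9+9
9+7+1+1
9+5+3+1
…and 14 more, for 26 total.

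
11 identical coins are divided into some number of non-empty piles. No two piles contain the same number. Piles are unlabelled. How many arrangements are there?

The partitions of 11 that satisfy the conditions:
11
10, 1
9, 2
8, 3
8, 2, 1
7, 4
7, 3, 1
6, 5
6, 4, 1
6, 3, 2
5, 4, 2
5, 3, 2, 1
Counting gives 12.

12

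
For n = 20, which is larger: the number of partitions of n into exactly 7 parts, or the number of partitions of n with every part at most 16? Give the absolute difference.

Partitions of 20 into exactly 7 parts: 82.
Partitions of 20 with every part at most 16: 620.
|82 − 620| = 538.

538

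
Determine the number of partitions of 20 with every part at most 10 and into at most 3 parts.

14

Enumerating:
10, 10
10, 9, 1
10, 8, 2
10, 7, 3
10, 6, 4
10, 5, 5
9, 9, 2
9, 8, 3
9, 7, 4
9, 6, 5
8, 8, 4
8, 7, 5
8, 6, 6
7, 7, 6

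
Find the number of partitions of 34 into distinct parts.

512

There are 512 such partitions.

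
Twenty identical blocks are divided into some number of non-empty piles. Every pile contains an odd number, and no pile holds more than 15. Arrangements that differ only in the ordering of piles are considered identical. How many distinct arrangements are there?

61

There are too many to list fully; the first 12 (by largest part) are:
15,5
15,3,1,1
15,1,1,1,1,1
13,7
13,5,1,1
13,3,3,1
13,3,1,1,1,1
13,1,1,1,1,1,1,1
11,9
11,7,1,1
11,5,3,1
11,5,1,1,1,1
…and 49 more, for 61 total.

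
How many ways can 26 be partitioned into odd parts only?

165

Enumerating by decreasing first part gives 165 partitions in all.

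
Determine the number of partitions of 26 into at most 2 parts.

They are:
26
25, 1
24, 2
23, 3
22, 4
21, 5
20, 6
19, 7
18, 8
17, 9
16, 10
15, 11
14, 12
13, 13

14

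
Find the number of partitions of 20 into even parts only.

42

A partial list (first 12 by largest part):
20
2 + 18
4 + 16
2 + 2 + 16
6 + 14
2 + 4 + 14
2 + 2 + 2 + 14
8 + 12
2 + 6 + 12
4 + 4 + 12
2 + 2 + 4 + 12
2 + 2 + 2 + 2 + 12
…and 30 more, for 42 total.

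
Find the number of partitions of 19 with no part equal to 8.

Counting exhaustively, 434 partitions satisfy the conditions.

434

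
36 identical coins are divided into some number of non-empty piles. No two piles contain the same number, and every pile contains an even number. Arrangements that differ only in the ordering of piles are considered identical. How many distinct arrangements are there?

A partial list (first 12 by largest part):
36
34,2
32,4
30,6
30,4,2
28,8
28,6,2
26,10
26,8,2
26,6,4
24,12
24,10,2
…and 34 more, for 46 total.

46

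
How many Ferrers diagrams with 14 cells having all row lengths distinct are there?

22

The partitions of 14 that satisfy the conditions:
14
13, 1
12, 2
11, 3
11, 2, 1
10, 4
10, 3, 1
9, 5
9, 4, 1
9, 3, 2
8, 6
8, 5, 1
8, 4, 2
8, 3, 2, 1
7, 6, 1
7, 5, 2
7, 4, 3
7, 4, 2, 1
6, 5, 3
6, 5, 2, 1
6, 4, 3, 1
5, 4, 3, 2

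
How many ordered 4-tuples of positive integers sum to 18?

By stars and bars with positive parts, the count is C(17,3) = 680.

680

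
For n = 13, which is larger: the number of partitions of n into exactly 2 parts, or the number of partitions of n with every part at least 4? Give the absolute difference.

1

Partitions of 13 into exactly 2 parts: 6.
Partitions of 13 with every part at least 4: 5.
|6 − 5| = 1.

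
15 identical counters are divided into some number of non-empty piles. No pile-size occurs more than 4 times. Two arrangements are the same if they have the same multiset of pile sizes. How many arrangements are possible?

127

Counting exhaustively, 127 partitions satisfy the conditions.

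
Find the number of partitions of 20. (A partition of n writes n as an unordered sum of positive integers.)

627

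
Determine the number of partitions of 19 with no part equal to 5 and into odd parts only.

32

There are too many to list fully; the first 12 (by largest part) are:
19
17, 1, 1
15, 3, 1
15, 1, 1, 1, 1
13, 3, 3
13, 3, 1, 1, 1
13, 1, 1, 1, 1, 1, 1
11, 7, 1
11, 3, 3, 1, 1
11, 3, 1, 1, 1, 1, 1
11, 1, 1, 1, 1, 1, 1, 1, 1
9, 9, 1
…and 20 more, for 32 total.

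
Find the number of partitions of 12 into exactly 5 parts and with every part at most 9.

13

Enumerating:
8 + 1 + 1 + 1 + 1
7 + 2 + 1 + 1 + 1
6 + 3 + 1 + 1 + 1
6 + 2 + 2 + 1 + 1
5 + 4 + 1 + 1 + 1
5 + 3 + 2 + 1 + 1
5 + 2 + 2 + 2 + 1
4 + 4 + 2 + 1 + 1
4 + 3 + 3 + 1 + 1
4 + 3 + 2 + 2 + 1
4 + 2 + 2 + 2 + 2
3 + 3 + 3 + 2 + 1
3 + 3 + 2 + 2 + 2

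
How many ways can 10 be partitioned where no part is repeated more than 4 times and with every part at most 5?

22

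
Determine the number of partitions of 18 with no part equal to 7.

329

Enumerating by decreasing first part gives 329 partitions in all.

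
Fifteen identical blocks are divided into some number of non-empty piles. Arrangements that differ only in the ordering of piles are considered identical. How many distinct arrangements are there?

A full systematic count gives 176.

176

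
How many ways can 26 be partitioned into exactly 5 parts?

221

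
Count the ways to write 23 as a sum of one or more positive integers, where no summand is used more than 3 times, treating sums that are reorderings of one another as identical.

592

Direct enumeration gives 592 partitions.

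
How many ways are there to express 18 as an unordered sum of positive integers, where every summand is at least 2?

88

Direct enumeration gives 88 partitions.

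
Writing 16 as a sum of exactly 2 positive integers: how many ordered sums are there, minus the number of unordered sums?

Compositions: C(15,1) = 15.
Partitions of 16 into exactly 2 parts: 8.
Difference: 15 − 8 = 7.

7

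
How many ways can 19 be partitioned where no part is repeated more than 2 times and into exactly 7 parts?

6

They are:
7, 3, 3, 2, 2, 1, 1
6, 4, 3, 2, 2, 1, 1
5, 5, 3, 2, 2, 1, 1
5, 4, 4, 2, 2, 1, 1
5, 4, 3, 3, 2, 1, 1
4, 4, 3, 3, 2, 2, 1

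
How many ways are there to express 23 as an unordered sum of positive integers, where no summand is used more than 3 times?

592

There are 592 such partitions.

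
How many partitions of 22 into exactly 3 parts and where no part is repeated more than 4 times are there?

A partial list (first 12 by largest part):
20 + 1 + 1
19 + 2 + 1
18 + 3 + 1
18 + 2 + 2
17 + 4 + 1
17 + 3 + 2
16 + 5 + 1
16 + 4 + 2
16 + 3 + 3
15 + 6 + 1
15 + 5 + 2
15 + 4 + 3
…and 28 more, for 40 total.

40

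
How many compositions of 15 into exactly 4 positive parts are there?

A composition of 15 into 4 positive parts is chosen by placing 3 dividers among the 14 gaps between 15 units: C(14,3) = 364.

364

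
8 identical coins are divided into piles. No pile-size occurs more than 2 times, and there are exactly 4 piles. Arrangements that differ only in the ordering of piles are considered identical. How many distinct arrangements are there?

3

They are:
1,1,2,4
1,1,3,3
1,2,2,3
Counting gives 3.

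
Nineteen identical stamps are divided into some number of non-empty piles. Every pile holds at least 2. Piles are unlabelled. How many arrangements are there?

105

A full systematic count gives 105.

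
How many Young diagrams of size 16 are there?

231

There are 231 such partitions.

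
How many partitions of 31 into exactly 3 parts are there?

80

Enumerating by decreasing first part gives 80 partitions in all.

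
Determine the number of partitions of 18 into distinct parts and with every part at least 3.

15

Listing the qualifying partitions of 18:
18
15+3
14+4
13+5
12+6
11+7
11+4+3
10+8
10+5+3
9+6+3
9+5+4
8+7+3
8+6+4
7+6+5
6+5+4+3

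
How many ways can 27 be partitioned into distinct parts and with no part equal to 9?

153

A full systematic count gives 153.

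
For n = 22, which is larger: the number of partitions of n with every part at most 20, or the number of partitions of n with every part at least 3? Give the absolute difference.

Partitions of 22 with every part at most 20: 1000.
Partitions of 22 with every part at least 3: 73.
|1000 − 73| = 927.

927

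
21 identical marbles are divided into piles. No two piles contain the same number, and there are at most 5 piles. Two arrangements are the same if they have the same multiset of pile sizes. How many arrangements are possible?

75

Systematic enumeration (by largest part, then next-largest, …) yields 75.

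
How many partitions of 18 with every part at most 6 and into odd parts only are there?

They are:
5+5+5+3
5+5+5+1+1+1
5+5+3+3+1+1
5+5+3+1+1+1+1+1
5+5+1+1+1+1+1+1+1+1
5+3+3+3+3+1
5+3+3+3+1+1+1+1
5+3+3+1+1+1+1+1+1+1
5+3+1+1+1+1+1+1+1+1+1+1
5+1+1+1+1+1+1+1+1+1+1+1+1+1
3+3+3+3+3+3
3+3+3+3+3+1+1+1
3+3+3+3+1+1+1+1+1+1
3+3+3+1+1+1+1+1+1+1+1+1
3+3+1+1+1+1+1+1+1+1+1+1+1+1
3+1+1+1+1+1+1+1+1+1+1+1+1+1+1+1
1+1+1+1+1+1+1+1+1+1+1+1+1+1+1+1+1+1

17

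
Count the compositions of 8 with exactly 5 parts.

Place 4 bars in the 7 internal gaps of a row of 8 dots: C(7,4) = 35.

35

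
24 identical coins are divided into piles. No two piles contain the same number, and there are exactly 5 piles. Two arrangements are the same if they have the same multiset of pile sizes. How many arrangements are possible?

Enumerating:
1+2+3+4+14
1+2+3+5+13
1+2+3+6+12
1+2+4+5+12
1+2+3+7+11
1+2+4+6+11
1+3+4+5+11
1+2+3+8+10
1+2+4+7+10
1+2+5+6+10
1+3+4+6+10
2+3+4+5+10
1+2+4+8+9
1+2+5+7+9
1+3+4+7+9
1+3+5+6+9
2+3+4+6+9
1+2+6+7+8
1+3+5+7+8
2+3+4+7+8
1+4+5+6+8
2+3+5+6+8
2+4+5+6+7
That's 23 in total.

23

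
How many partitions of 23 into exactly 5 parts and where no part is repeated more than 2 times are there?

104

Counting exhaustively, 104 partitions satisfy the conditions.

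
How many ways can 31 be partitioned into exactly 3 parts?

80

Systematic enumeration (by largest part, then next-largest, …) yields 80.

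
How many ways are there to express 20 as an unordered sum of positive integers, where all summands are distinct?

64

A partial list (first 12 by largest part):
20
1, 19
2, 18
3, 17
1, 2, 17
4, 16
1, 3, 16
5, 15
1, 4, 15
2, 3, 15
6, 14
1, 5, 14
…and 52 more, for 64 total.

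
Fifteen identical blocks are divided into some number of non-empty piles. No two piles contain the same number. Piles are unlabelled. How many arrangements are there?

A partial list (first 12 by largest part):
15
1, 14
2, 13
3, 12
1, 2, 12
4, 11
1, 3, 11
5, 10
1, 4, 10
2, 3, 10
6, 9
1, 5, 9
…and 15 more, for 27 total.

27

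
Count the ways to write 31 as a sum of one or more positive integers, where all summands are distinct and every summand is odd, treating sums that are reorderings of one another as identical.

20

They are:
31
27 + 3 + 1
25 + 5 + 1
23 + 7 + 1
23 + 5 + 3
21 + 9 + 1
21 + 7 + 3
19 + 11 + 1
19 + 9 + 3
19 + 7 + 5
17 + 13 + 1
17 + 11 + 3
17 + 9 + 5
15 + 13 + 3
15 + 11 + 5
15 + 9 + 7
15 + 7 + 5 + 3 + 1
13 + 11 + 7
13 + 9 + 5 + 3 + 1
11 + 9 + 7 + 3 + 1
Counting gives 20.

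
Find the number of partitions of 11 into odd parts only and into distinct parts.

2

Listing the qualifying partitions of 11:
11
7 + 3 + 1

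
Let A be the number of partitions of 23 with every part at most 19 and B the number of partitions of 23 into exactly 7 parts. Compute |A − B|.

Partitions of 23 with every part at most 19: 1248.
Partitions of 23 into exactly 7 parts: 164.
|1248 − 164| = 1084.

1084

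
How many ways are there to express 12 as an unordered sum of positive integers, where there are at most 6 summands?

58

A partial list (first 12 by largest part):
12
1+11
2+10
1+1+10
3+9
1+2+9
1+1+1+9
4+8
1+3+8
2+2+8
1+1+2+8
1+1+1+1+8
…and 46 more, for 58 total.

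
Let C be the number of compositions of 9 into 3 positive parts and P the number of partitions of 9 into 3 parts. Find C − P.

21

Compositions: C(8,2) = 28.
Unordered (partitions into 3 parts): 7.
Difference: 28 − 7 = 21.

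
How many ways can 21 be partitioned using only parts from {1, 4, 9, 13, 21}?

Listing the qualifying partitions of 21:
21
4,4,13
1,1,1,1,4,13
1,1,1,1,1,1,1,1,13
1,1,1,9,9
4,4,4,9
1,1,1,1,4,4,9
1,1,1,1,1,1,1,1,4,9
1,1,1,1,1,1,1,1,1,1,1,1,9
1,4,4,4,4,4
1,1,1,1,1,4,4,4,4
1,1,1,1,1,1,1,1,1,4,4,4
1,1,1,1,1,1,1,1,1,1,1,1,1,4,4
1,1,1,1,1,1,1,1,1,1,1,1,1,1,1,1,1,4
1,1,1,1,1,1,1,1,1,1,1,1,1,1,1,1,1,1,1,1,1

15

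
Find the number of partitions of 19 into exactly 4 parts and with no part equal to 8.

44

A partial list (first 12 by largest part):
16 + 1 + 1 + 1
15 + 2 + 1 + 1
14 + 3 + 1 + 1
14 + 2 + 2 + 1
13 + 4 + 1 + 1
13 + 3 + 2 + 1
13 + 2 + 2 + 2
12 + 5 + 1 + 1
12 + 4 + 2 + 1
12 + 3 + 3 + 1
12 + 3 + 2 + 2
11 + 6 + 1 + 1
…and 32 more, for 44 total.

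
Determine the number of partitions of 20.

627

Direct enumeration gives 627 partitions.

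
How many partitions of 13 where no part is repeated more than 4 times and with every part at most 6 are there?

A partial list (first 12 by largest part):
1,6,6
2,5,6
1,1,5,6
3,4,6
1,2,4,6
1,1,1,4,6
1,3,3,6
2,2,3,6
1,1,2,3,6
1,1,1,1,3,6
1,2,2,2,6
1,1,1,2,2,6
…and 36 more, for 48 total.

48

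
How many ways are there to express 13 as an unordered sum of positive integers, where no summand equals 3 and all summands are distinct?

12

They are:
13
12+1
11+2
10+2+1
9+4
8+5
8+4+1
7+6
7+5+1
7+4+2
6+5+2
6+4+2+1
That's 12 in total.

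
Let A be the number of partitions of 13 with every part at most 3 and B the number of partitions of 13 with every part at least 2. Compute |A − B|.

3

Partitions of 13 with every part at most 3: 21.
Partitions of 13 with every part at least 2: 24.
|21 − 24| = 3.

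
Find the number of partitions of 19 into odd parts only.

There are too many to list fully; the first 12 (by largest part) are:
19
17, 1, 1
15, 3, 1
15, 1, 1, 1, 1
13, 5, 1
13, 3, 3
13, 3, 1, 1, 1
13, 1, 1, 1, 1, 1, 1
11, 7, 1
11, 5, 3
11, 5, 1, 1, 1
11, 3, 3, 1, 1
…and 42 more, for 54 total.

54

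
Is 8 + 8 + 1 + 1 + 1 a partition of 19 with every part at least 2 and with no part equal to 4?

No

The parts sum to 19, and the condition 'every summand is at least 2' is violated.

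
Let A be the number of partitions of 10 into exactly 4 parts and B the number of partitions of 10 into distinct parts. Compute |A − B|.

1

Partitions of 10 into exactly 4 parts: 9.
Partitions of 10 into distinct parts: 10.
|9 − 10| = 1.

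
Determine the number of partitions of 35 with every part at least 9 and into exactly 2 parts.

They are:
26 + 9
25 + 10
24 + 11
23 + 12
22 + 13
21 + 14
20 + 15
19 + 16
18 + 17

9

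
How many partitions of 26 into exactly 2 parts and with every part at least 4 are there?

Enumerating:
4 + 22
5 + 21
6 + 20
7 + 19
8 + 18
9 + 17
10 + 16
11 + 15
12 + 14
13 + 13

10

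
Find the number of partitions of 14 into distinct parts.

Listing the qualifying partitions of 14:
14
1+13
2+12
3+11
1+2+11
4+10
1+3+10
5+9
1+4+9
2+3+9
6+8
1+5+8
2+4+8
1+2+3+8
1+6+7
2+5+7
3+4+7
1+2+4+7
3+5+6
1+2+5+6
1+3+4+6
2+3+4+5
That's 22 in total.

22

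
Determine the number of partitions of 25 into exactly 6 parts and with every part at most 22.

Systematic enumeration (by largest part, then next-largest, …) yields 235.

235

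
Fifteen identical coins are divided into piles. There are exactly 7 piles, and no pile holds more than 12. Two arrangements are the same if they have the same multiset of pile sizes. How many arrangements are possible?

21

Listing the qualifying partitions of 15:
9, 1, 1, 1, 1, 1, 1
8, 2, 1, 1, 1, 1, 1
7, 3, 1, 1, 1, 1, 1
7, 2, 2, 1, 1, 1, 1
6, 4, 1, 1, 1, 1, 1
6, 3, 2, 1, 1, 1, 1
6, 2, 2, 2, 1, 1, 1
5, 5, 1, 1, 1, 1, 1
5, 4, 2, 1, 1, 1, 1
5, 3, 3, 1, 1, 1, 1
5, 3, 2, 2, 1, 1, 1
5, 2, 2, 2, 2, 1, 1
4, 4, 3, 1, 1, 1, 1
4, 4, 2, 2, 1, 1, 1
4, 3, 3, 2, 1, 1, 1
4, 3, 2, 2, 2, 1, 1
4, 2, 2, 2, 2, 2, 1
3, 3, 3, 3, 1, 1, 1
3, 3, 3, 2, 2, 1, 1
3, 3, 2, 2, 2, 2, 1
3, 2, 2, 2, 2, 2, 2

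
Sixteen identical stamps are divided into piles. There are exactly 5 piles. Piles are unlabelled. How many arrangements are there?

A partial list (first 12 by largest part):
12, 1, 1, 1, 1
11, 2, 1, 1, 1
10, 3, 1, 1, 1
10, 2, 2, 1, 1
9, 4, 1, 1, 1
9, 3, 2, 1, 1
9, 2, 2, 2, 1
8, 5, 1, 1, 1
8, 4, 2, 1, 1
8, 3, 3, 1, 1
8, 3, 2, 2, 1
8, 2, 2, 2, 2
…and 25 more, for 37 total.

37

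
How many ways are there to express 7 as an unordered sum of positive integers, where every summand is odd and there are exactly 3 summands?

Listing the qualifying partitions of 7:
5,1,1
3,3,1

2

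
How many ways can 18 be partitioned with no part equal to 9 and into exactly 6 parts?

53

A partial list (first 12 by largest part):
13, 1, 1, 1, 1, 1
12, 2, 1, 1, 1, 1
11, 3, 1, 1, 1, 1
11, 2, 2, 1, 1, 1
10, 4, 1, 1, 1, 1
10, 3, 2, 1, 1, 1
10, 2, 2, 2, 1, 1
8, 6, 1, 1, 1, 1
8, 5, 2, 1, 1, 1
8, 4, 3, 1, 1, 1
8, 4, 2, 2, 1, 1
8, 3, 3, 2, 1, 1
…and 41 more, for 53 total.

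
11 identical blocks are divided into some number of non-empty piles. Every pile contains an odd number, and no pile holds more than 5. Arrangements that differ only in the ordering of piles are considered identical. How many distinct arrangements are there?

8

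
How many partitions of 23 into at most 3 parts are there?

A partial list (first 12 by largest part):
23
1 + 22
2 + 21
1 + 1 + 21
3 + 20
1 + 2 + 20
4 + 19
1 + 3 + 19
2 + 2 + 19
5 + 18
1 + 4 + 18
2 + 3 + 18
…and 44 more, for 56 total.

56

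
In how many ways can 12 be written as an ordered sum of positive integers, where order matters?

2048

The number of compositions of n is 2^(n−1); here 2^11 = 2048.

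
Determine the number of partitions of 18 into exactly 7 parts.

There are too many to list fully; the first 12 (by largest part) are:
12+1+1+1+1+1+1
11+2+1+1+1+1+1
10+3+1+1+1+1+1
10+2+2+1+1+1+1
9+4+1+1+1+1+1
9+3+2+1+1+1+1
9+2+2+2+1+1+1
8+5+1+1+1+1+1
8+4+2+1+1+1+1
8+3+3+1+1+1+1
8+3+2+2+1+1+1
8+2+2+2+2+1+1
…and 37 more, for 49 total.

49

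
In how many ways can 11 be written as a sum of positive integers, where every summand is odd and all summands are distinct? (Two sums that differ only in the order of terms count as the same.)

Enumerating:
11
7, 3, 1
That's 2 in total.

2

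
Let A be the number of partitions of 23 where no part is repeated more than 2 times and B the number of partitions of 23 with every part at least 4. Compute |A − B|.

316

Partitions of 23 where no part is repeated more than 2 times: 355.
Partitions of 23 with every part at least 4: 39.
|355 − 39| = 316.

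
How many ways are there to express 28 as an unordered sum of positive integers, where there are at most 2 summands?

They are:
28
27,1
26,2
25,3
24,4
23,5
22,6
21,7
20,8
19,9
18,10
17,11
16,12
15,13
14,14
Counting gives 15.

15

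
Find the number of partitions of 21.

792

There are 792 such partitions.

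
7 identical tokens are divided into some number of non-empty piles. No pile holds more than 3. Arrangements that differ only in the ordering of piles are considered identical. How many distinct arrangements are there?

The partitions of 7 that satisfy the conditions:
1, 3, 3
2, 2, 3
1, 1, 2, 3
1, 1, 1, 1, 3
1, 2, 2, 2
1, 1, 1, 2, 2
1, 1, 1, 1, 1, 2
1, 1, 1, 1, 1, 1, 1
That's 8 in total.

8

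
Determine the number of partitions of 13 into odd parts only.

18

Enumerating:
13
1 + 1 + 11
1 + 3 + 9
1 + 1 + 1 + 1 + 9
1 + 5 + 7
3 + 3 + 7
1 + 1 + 1 + 3 + 7
1 + 1 + 1 + 1 + 1 + 1 + 7
3 + 5 + 5
1 + 1 + 1 + 5 + 5
1 + 1 + 3 + 3 + 5
1 + 1 + 1 + 1 + 1 + 3 + 5
1 + 1 + 1 + 1 + 1 + 1 + 1 + 1 + 5
1 + 3 + 3 + 3 + 3
1 + 1 + 1 + 1 + 3 + 3 + 3
1 + 1 + 1 + 1 + 1 + 1 + 1 + 3 + 3
1 + 1 + 1 + 1 + 1 + 1 + 1 + 1 + 1 + 1 + 3
1 + 1 + 1 + 1 + 1 + 1 + 1 + 1 + 1 + 1 + 1 + 1 + 1
That's 18 in total.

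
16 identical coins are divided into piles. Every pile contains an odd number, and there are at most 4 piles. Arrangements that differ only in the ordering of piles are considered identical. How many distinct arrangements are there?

Listing the qualifying partitions of 16:
15,1
13,3
13,1,1,1
11,5
11,3,1,1
9,7
9,5,1,1
9,3,3,1
7,7,1,1
7,5,3,1
7,3,3,3
5,5,5,1
5,5,3,3
That's 13 in total.

13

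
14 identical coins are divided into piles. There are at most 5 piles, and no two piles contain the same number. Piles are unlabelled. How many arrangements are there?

Enumerating:
14
13 + 1
12 + 2
11 + 3
11 + 2 + 1
10 + 4
10 + 3 + 1
9 + 5
9 + 4 + 1
9 + 3 + 2
8 + 6
8 + 5 + 1
8 + 4 + 2
8 + 3 + 2 + 1
7 + 6 + 1
7 + 5 + 2
7 + 4 + 3
7 + 4 + 2 + 1
6 + 5 + 3
6 + 5 + 2 + 1
6 + 4 + 3 + 1
5 + 4 + 3 + 2

22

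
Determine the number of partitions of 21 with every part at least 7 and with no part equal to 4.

6

Enumerating:
21
14+7
13+8
12+9
11+10
7+7+7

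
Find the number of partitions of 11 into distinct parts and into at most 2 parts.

Listing the qualifying partitions of 11:
11
1+10
2+9
3+8
4+7
5+6
Counting gives 6.

6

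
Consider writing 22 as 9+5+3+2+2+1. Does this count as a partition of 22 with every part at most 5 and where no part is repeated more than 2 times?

The parts sum to 22, and the condition 'no summand exceeds 5' is violated.

No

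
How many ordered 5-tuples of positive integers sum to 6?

5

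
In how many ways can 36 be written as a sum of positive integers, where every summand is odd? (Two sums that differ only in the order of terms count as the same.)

Counting exhaustively, 668 partitions satisfy the conditions.

668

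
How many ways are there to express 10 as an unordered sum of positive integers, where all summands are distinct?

10

The partitions of 10 that satisfy the conditions:
10
9+1
8+2
7+3
7+2+1
6+4
6+3+1
5+4+1
5+3+2
4+3+2+1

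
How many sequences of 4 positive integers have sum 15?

364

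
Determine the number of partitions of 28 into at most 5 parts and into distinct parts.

207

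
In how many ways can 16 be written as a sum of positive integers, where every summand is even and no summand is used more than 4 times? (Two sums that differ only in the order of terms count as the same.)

19

Enumerating:
16
14 + 2
12 + 4
12 + 2 + 2
10 + 6
10 + 4 + 2
10 + 2 + 2 + 2
8 + 8
8 + 6 + 2
8 + 4 + 4
8 + 4 + 2 + 2
8 + 2 + 2 + 2 + 2
6 + 6 + 4
6 + 6 + 2 + 2
6 + 4 + 4 + 2
6 + 4 + 2 + 2 + 2
4 + 4 + 4 + 4
4 + 4 + 4 + 2 + 2
4 + 4 + 2 + 2 + 2 + 2
That's 19 in total.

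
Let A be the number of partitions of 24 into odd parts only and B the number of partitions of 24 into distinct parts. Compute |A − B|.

Partitions of 24 into odd parts only: 122.
Partitions of 24 into distinct parts: 122.
|122 − 122| = 0.

0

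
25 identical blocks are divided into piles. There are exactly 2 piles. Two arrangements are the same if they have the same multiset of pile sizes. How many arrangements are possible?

Enumerating:
1 + 24
2 + 23
3 + 22
4 + 21
5 + 20
6 + 19
7 + 18
8 + 17
9 + 16
10 + 15
11 + 14
12 + 13
Counting gives 12.

12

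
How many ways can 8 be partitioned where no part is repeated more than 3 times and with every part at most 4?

9

Enumerating:
4, 4
1, 3, 4
2, 2, 4
1, 1, 2, 4
2, 3, 3
1, 1, 3, 3
1, 2, 2, 3
1, 1, 1, 2, 3
1, 1, 2, 2, 2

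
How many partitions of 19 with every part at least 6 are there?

Enumerating:
19
6, 13
7, 12
8, 11
9, 10
6, 6, 7
Counting gives 6.

6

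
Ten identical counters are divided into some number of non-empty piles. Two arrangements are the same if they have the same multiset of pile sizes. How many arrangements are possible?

42

A partial list (first 12 by largest part):
10
9,1
8,2
8,1,1
7,3
7,2,1
7,1,1,1
6,4
6,3,1
6,2,2
6,2,1,1
6,1,1,1,1
…and 30 more, for 42 total.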